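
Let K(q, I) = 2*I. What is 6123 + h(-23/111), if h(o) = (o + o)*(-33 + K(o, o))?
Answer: 75612097/12321 ≈ 6136.8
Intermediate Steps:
h(o) = 2*o*(-33 + 2*o) (h(o) = (o + o)*(-33 + 2*o) = (2*o)*(-33 + 2*o) = 2*o*(-33 + 2*o))
6123 + h(-23/111) = 6123 + 2*(-23/111)*(-33 + 2*(-23/111)) = 6123 + 2*(-23/111)*(-33 - 46/111) = 6123 + 2*(-23/111)*(-3709/111) = 6123 + 170614/12321 = 75612097/12321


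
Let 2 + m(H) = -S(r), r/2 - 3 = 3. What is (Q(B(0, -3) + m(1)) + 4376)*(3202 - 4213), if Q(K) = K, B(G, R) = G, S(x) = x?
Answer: -4409982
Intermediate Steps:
r = 12 (r = 6 + 2*3 = 6 + 6 = 12)
m(H) = -14 (m(H) = -2 - 1*12 = -2 - 12 = -14)
(Q(B(0, -3) + m(1)) + 4376)*(3202 - 4213) = ((0 - 14) + 4376)*(3202 - 4213) = (-14 + 4376)*(-1011) = 4362*(-1011) = -4409982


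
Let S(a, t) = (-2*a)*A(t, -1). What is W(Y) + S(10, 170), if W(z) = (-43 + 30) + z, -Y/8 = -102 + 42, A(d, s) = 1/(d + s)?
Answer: 78903/169 ≈ 466.88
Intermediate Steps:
S(a, t) = -2*a/(-1 + t) (S(a, t) = (-2*a)/(t - 1) = (-2*a)/(-1 + t) = -2*a/(-1 + t))
Y = 480 (Y = -8*(-102 + 42) = -8*(-60) = 480)
W(z) = -13 + z
W(Y) + S(10, 170) = (-13 + 480) - 2*10/(-1 + 170) = 467 - 2*10/169 = 467 - 2*10*1/169 = 467 - 20/169 = 78903/169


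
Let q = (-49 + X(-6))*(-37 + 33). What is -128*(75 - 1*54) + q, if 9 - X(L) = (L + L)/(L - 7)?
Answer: -32816/13 ≈ -2524.3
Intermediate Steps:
X(L) = 9 - 2*L/(-7 + L) (X(L) = 9 - (L + L)/(L - 7) = 9 - 2*L/(-7 + L))
q = 2128/13 (q = (-49 + 7*(-9 - 6)/(-7 - 6))*(-37 + 33) = (-49 + 7*(-15)/(-13))*(-4) = (-49 + 7*(-1/13)*(-15))*(-4) = (-49 + 105/13)*(-4) = -532/13*(-4) = 2128/13 ≈ 163.69)
-128*(75 - 1*54) + q = -128*(75 - 1*54) + 2128/13 = -128*(75 - 54) + 2128/13 = -128*21 + 2128/13 = -2688 + 2128/13 = -32816/13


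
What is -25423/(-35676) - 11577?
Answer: -412995629/35676 ≈ -11576.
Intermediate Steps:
-25423/(-35676) - 11577 = -25423*(-1/35676) - 11577 = 25423/35676 - 11577 = -412995629/35676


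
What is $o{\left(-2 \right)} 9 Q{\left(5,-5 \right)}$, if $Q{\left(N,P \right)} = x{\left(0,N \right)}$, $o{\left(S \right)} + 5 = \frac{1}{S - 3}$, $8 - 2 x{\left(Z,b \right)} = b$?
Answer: $- \frac{351}{5} \approx -70.2$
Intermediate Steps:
$x{\left(Z,b \right)} = 4 - \frac{b}{2}$
$o{\left(S \right)} = -5 + \frac{1}{-3 + S}$ ($o{\left(S \right)} = -5 + \frac{1}{S - 3} = -5 + \frac{1}{-3 + S}$)
$Q{\left(N,P \right)} = 4 - \frac{N}{2}$
$o{\left(-2 \right)} 9 Q{\left(5,-5 \right)} = \frac{16 - -10}{-3 - 2} \cdot 9 \left(4 - \frac{5}{2}\right) = \frac{16 + 10}{-5} \cdot 9 \left(4 - \frac{5}{2}\right) = \left(- \frac{1}{5}\right) 26 \cdot 9 \cdot \frac{3}{2} = \left(- \frac{26}{5}\right) 9 \cdot \frac{3}{2} = \left(- \frac{234}{5}\right) \frac{3}{2} = - \frac{351}{5}$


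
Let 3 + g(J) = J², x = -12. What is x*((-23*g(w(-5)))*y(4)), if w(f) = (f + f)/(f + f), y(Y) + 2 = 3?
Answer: -552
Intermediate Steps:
y(Y) = 1 (y(Y) = -2 + 3 = 1)
w(f) = 1 (w(f) = (2*f)/((2*f)) = (2*f)*(1/(2*f)) = 1)
g(J) = -3 + J²
x*((-23*g(w(-5)))*y(4)) = -12*(-23*(-3 + 1²)) = -12*(-23*(-3 + 1)) = -12*(-23*(-2)) = -552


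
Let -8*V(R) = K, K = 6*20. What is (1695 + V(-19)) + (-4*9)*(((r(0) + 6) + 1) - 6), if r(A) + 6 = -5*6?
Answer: 2940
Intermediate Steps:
r(A) = -36 (r(A) = -6 - 5*6 = -6 - 30 = -36)
K = 120
V(R) = -15 (V(R) = -⅛*120 = -15)
(1695 + V(-19)) + (-4*9)*(((r(0) + 6) + 1) - 6) = (1695 - 15) + (-4*9)*(((-36 + 6) + 1) - 6) = 1680 - 36*((-30 + 1) - 6) = 1680 - 36*(-29 - 6) = 1680 - 36*(-35) = 1680 + 1260 = 2940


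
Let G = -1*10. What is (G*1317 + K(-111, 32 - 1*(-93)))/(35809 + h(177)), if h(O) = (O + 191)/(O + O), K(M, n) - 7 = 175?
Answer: -2298876/6338377 ≈ -0.36269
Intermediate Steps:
K(M, n) = 182 (K(M, n) = 7 + 175 = 182)
h(O) = (191 + O)/(2*O) (h(O) = (191 + O)/((2*O)) = (191 + O)*(1/(2*O)) = (191 + O)/(2*O))
G = -10
(G*1317 + K(-111, 32 - 1*(-93)))/(35809 + h(177)) = (-10*1317 + 182)/(35809 + (½)*(191 + 177)/177) = (-13170 + 182)/(35809 + (½)*(1/177)*368) = -12988/(35809 + 184/177) = -12988/6338377/177 = -12988*177/6338377 = -2298876/6338377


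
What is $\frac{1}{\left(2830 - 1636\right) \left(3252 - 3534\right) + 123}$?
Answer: $- \frac{1}{336585} \approx -2.971 \cdot 10^{-6}$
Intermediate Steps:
$\frac{1}{\left(2830 - 1636\right) \left(3252 - 3534\right) + 123} = \frac{1}{1194 \left(-282\right) + 123} = \frac{1}{-336708 + 123} = \frac{1}{-336585} = - \frac{1}{336585}$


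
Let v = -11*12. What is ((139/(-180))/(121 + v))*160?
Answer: 1112/99 ≈ 11.232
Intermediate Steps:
v = -132
((139/(-180))/(121 + v))*160 = ((139/(-180))/(121 - 132))*160 = ((139*(-1/180))/(-11))*160 = -139/180*(-1/11)*160 = (139/1980)*160 = 1112/99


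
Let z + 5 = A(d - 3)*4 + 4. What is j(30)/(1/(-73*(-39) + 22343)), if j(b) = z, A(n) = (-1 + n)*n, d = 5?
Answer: 176330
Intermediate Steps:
A(n) = n*(-1 + n)
z = 7 (z = -5 + (((5 - 3)*(-1 + (5 - 3)))*4 + 4) = -5 + ((2*(-1 + 2))*4 + 4) = -5 + ((2*1)*4 + 4) = -5 + (2*4 + 4) = -5 + (8 + 4) = -5 + 12 = 7)
j(b) = 7
j(30)/(1/(-73*(-39) + 22343)) = 7/(1/(-73*(-39) + 22343)) = 7/(1/(2847 + 22343)) = 7/(1/25190) = 7*25190 = 176330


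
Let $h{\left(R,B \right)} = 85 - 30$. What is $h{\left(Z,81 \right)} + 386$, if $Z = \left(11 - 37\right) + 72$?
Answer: $441$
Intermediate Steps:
$Z = 46$ ($Z = -26 + 72 = 46$)
$h{\left(R,B \right)} = 55$
$h{\left(Z,81 \right)} + 386 = 55 + 386 = 441$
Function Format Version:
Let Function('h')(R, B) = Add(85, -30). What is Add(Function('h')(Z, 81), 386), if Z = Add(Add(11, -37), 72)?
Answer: 441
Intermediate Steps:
Z = 46 (Z = Add(-26, 72) = 46)
Function('h')(R, B) = 55
Add(Function('h')(Z, 81), 386) = Add(55, 386) = 441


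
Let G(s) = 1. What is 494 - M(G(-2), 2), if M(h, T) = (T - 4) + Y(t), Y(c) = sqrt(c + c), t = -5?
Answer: 496 - I*sqrt(10) ≈ 496.0 - 3.1623*I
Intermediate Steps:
Y(c) = sqrt(2)*sqrt(c) (Y(c) = sqrt(2*c) = sqrt(2)*sqrt(c))
M(h, T) = -4 + T + I*sqrt(10) (M(h, T) = (T - 4) + sqrt(2)*sqrt(-5) = (-4 + T) + sqrt(2)*(I*sqrt(5)) = (-4 + T) + I*sqrt(10) = -4 + T + I*sqrt(10))
494 - M(G(-2), 2) = 494 - (-4 + 2 + I*sqrt(10)) = 494 - (-2 + I*sqrt(10)) = 494 + (2 - I*sqrt(10)) = 496 - I*sqrt(10)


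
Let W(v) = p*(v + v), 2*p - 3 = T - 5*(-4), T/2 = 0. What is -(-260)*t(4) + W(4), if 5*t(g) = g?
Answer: 300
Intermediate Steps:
T = 0 (T = 2*0 = 0)
p = 23/2 (p = 3/2 + (0 - 5*(-4))/2 = 3/2 + (0 + 20)/2 = 3/2 + (1/2)*20 = 3/2 + 10 = 23/2 ≈ 11.500)
t(g) = g/5
W(v) = 23*v (W(v) = 23*(v + v)/2 = 23*(2*v)/2 = 23*v)
-(-260)*t(4) + W(4) = -(-260)*(1/5)*4 + 23*4 = -(-260)*4/5 + 92 = -52*(-4) + 92 = 208 + 92 = 300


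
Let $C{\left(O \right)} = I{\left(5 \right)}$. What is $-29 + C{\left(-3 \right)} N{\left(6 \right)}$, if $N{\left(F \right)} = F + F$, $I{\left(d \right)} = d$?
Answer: $31$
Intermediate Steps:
$C{\left(O \right)} = 5$
$N{\left(F \right)} = 2 F$
$-29 + C{\left(-3 \right)} N{\left(6 \right)} = -29 + 5 \cdot 2 \cdot 6 = -29 + 5 \cdot 12 = -29 + 60 = 31$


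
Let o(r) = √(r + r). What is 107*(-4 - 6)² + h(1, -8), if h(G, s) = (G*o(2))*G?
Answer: 10702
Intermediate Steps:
o(r) = √2*√r (o(r) = √(2*r) = √2*√r)
h(G, s) = 2*G² (h(G, s) = (G*(√2*√2))*G = (G*2)*G = (2*G)*G = 2*G²)
107*(-4 - 6)² + h(1, -8) = 107*(-4 - 6)² + 2*1² = 107*(-10)² + 2*1 = 107*100 + 2 = 10700 + 2 = 10702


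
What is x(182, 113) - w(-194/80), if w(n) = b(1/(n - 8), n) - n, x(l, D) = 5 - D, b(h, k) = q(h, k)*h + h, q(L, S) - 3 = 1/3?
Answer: -5504867/50040 ≈ -110.01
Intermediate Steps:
q(L, S) = 10/3 (q(L, S) = 3 + 1/3 = 3 + ⅓ = 10/3)
b(h, k) = 13*h/3 (b(h, k) = 10*h/3 + h = 13*h/3)
w(n) = -n + 13/(3*(-8 + n)) (w(n) = 13/(3*(n - 8)) - n = 13/(3*(-8 + n)) - n = -n + 13/(3*(-8 + n)))
x(182, 113) - w(-194/80) = (5 - 1*113) - (13/3 - (-194/80)*(-8 - 194/80))/(-8 - 194/80) = (5 - 113) - (13/3 - (-194*1/80)*(-8 - 194*1/80))/(-8 - 194*1/80) = -108 - (13/3 - 1*(-97/40)*(-8 - 97/40))/(-8 - 97/40) = -108 - (13/3 - 1*(-97/40)*(-417/40))/(-417/40) = -108 - (-40)*(13/3 - 40449/1600)/417 = -108 - (-40)*(-100547)/(417*4800) = -108 - 1*100547/50040 = -108 - 100547/50040 = -5504867/50040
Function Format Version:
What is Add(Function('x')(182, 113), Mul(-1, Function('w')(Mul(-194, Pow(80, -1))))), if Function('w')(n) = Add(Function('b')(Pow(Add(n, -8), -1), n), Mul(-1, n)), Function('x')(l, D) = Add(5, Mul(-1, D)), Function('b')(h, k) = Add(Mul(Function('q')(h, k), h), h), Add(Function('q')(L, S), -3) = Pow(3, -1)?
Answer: Rational(-5504867, 50040) ≈ -110.01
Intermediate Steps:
Function('q')(L, S) = Rational(10, 3) (Function('q')(L, S) = Add(3, Pow(3, -1)) = Add(3, Rational(1, 3)) = Rational(10, 3))
Function('b')(h, k) = Mul(Rational(13, 3), h) (Function('b')(h, k) = Add(Mul(Rational(10, 3), h), h) = Mul(Rational(13, 3), h))
Function('w')(n) = Add(Mul(-1, n), Mul(Rational(13, 3), Pow(Add(-8, n), -1))) (Function('w')(n) = Add(Mul(Rational(13, 3), Pow(Add(n, -8), -1)), Mul(-1, n)) = Add(Mul(Rational(13, 3), Pow(Add(-8, n), -1)), Mul(-1, n)) = Add(Mul(-1, n), Mul(Rational(13, 3), Pow(Add(-8, n), -1))))
Add(Function('x')(182, 113), Mul(-1, Function('w')(Mul(-194, Pow(80, -1))))) = Add(Add(5, Mul(-1, 113)), Mul(-1, Mul(Pow(Add(-8, Mul(-194, Pow(80, -1))), -1), Add(Rational(13, 3), Mul(-1, Mul(-194, Pow(80, -1)), Add(-8, Mul(-194, Pow(80, -1)))))))) = Add(Add(5, -113), Mul(-1, Mul(Pow(Add(-8, Mul(-194, Rational(1, 80))), -1), Add(Rational(13, 3), Mul(-1, Mul(-194, Rational(1, 80)), Add(-8, Mul(-194, Rational(1, 80)))))))) = Add(-108, Mul(-1, Mul(Pow(Add(-8, Rational(-97, 40)), -1), Add(Rational(13, 3), Mul(-1, Rational(-97, 40), Add(-8, Rational(-97, 40))))))) = Add(-108, Mul(-1, Mul(Pow(Rational(-417, 40), -1), Add(Rational(13, 3), Mul(-1, Rational(-97, 40), Rational(-417, 40)))))) = Add(-108, Mul(-1, Mul(Rational(-40, 417), Add(Rational(13, 3), Rational(-40449, 1600))))) = Add(-108, Mul(-1, Mul(Rational(-40, 417), Rational(-100547, 4800)))) = Add(-108, Mul(-1, Rational(100547, 50040))) = Add(-108, Rational(-100547, 50040)) = Rational(-5504867, 50040)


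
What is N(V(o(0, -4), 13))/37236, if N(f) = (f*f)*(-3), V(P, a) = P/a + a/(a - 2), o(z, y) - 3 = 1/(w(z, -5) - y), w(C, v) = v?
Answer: -36481/253812988 ≈ -0.00014373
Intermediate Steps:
o(z, y) = 3 + 1/(-5 - y)
V(P, a) = P/a + a/(-2 + a)
N(f) = -3*f² (N(f) = f²*(-3) = -3*f²)
N(V(o(0, -4), 13))/37236 = -3*(13² - 2*(14 + 3*(-4))/(5 - 4) + ((14 + 3*(-4))/(5 - 4))*13)²/(169*(-2 + 13)²)/37236 = -3*(169 - 2*(14 - 12)/1 + ((14 - 12)/1)*13)²/20449*(1/37236) = -3*(169 - 2*2 + (1*2)*13)²/20449*(1/37236) = -3*(169 - 2*2 + 2*13)²/20449*(1/37236) = -3*(169 - 4 + 26)²/20449*(1/37236) = -3*((1/13)*(1/11)*191)²*(1/37236) = -3*(191/143)²*(1/37236) = -3*36481/20449*(1/37236) = -109443/20449*1/37236 = -36481/253812988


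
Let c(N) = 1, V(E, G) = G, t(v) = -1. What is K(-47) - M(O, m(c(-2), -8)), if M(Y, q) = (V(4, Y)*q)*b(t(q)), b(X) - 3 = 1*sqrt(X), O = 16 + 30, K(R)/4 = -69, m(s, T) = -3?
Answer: 138 + 138*I ≈ 138.0 + 138.0*I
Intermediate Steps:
K(R) = -276 (K(R) = 4*(-69) = -276)
O = 46
b(X) = 3 + sqrt(X) (b(X) = 3 + 1*sqrt(X) = 3 + sqrt(X))
M(Y, q) = Y*q*(3 + I) (M(Y, q) = (Y*q)*(3 + sqrt(-1)) = (Y*q)*(3 + I) = Y*q*(3 + I))
K(-47) - M(O, m(c(-2), -8)) = -276 - 46*(-3)*(3 + I) = -276 - (-414 - 138*I) = -276 + (414 + 138*I) = 138 + 138*I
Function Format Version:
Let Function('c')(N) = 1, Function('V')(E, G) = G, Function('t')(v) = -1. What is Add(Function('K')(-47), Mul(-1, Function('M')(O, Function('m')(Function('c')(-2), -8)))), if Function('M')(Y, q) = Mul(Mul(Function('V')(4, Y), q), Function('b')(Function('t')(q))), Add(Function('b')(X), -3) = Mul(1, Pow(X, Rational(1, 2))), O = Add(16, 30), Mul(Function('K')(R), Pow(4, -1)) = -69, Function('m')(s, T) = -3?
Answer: Add(138, Mul(138, I)) ≈ Add(138.00, Mul(138.00, I))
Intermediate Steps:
Function('K')(R) = -276 (Function('K')(R) = Mul(4, -69) = -276)
O = 46
Function('b')(X) = Add(3, Pow(X, Rational(1, 2))) (Function('b')(X) = Add(3, Mul(1, Pow(X, Rational(1, 2)))) = Add(3, Pow(X, Rational(1, 2))))
Function('M')(Y, q) = Mul(Y, q, Add(3, I)) (Function('M')(Y, q) = Mul(Mul(Y, q), Add(3, Pow(-1, Rational(1, 2)))) = Mul(Mul(Y, q), Add(3, I)) = Mul(Y, q, Add(3, I)))
Add(Function('K')(-47), Mul(-1, Function('M')(O, Function('m')(Function('c')(-2), -8)))) = Add(-276, Mul(-1, Mul(46, -3, Add(3, I)))) = Add(-276, Mul(-1, Add(-414, Mul(-138, I)))) = Add(-276, Add(414, Mul(138, I))) = Add(138, Mul(138, I))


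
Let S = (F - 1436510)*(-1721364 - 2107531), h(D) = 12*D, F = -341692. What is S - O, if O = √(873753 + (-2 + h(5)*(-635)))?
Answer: 6808548746790 - √835651 ≈ 6.8085e+12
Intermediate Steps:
S = 6808548746790 (S = (-341692 - 1436510)*(-1721364 - 2107531) = -1778202*(-3828895) = 6808548746790)
O = √835651 (O = √(873753 + (-2 + (12*5)*(-635))) = √(873753 + (-2 + 60*(-635))) = √(873753 + (-2 - 38100)) = √(873753 - 38102) = √835651 ≈ 914.14)
S - O = 6808548746790 - √835651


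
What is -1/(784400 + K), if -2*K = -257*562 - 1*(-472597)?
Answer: -2/1240637 ≈ -1.6121e-6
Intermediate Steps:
K = -328163/2 (K = -(-257*562 - 1*(-472597))/2 = -(-144434 + 472597)/2 = -1/2*328163 = -328163/2 ≈ -1.6408e+5)
-1/(784400 + K) = -1/(784400 - 328163/2) = -1/1240637/2 = -1*2/1240637 = -2/1240637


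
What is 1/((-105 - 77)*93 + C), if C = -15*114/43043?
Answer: -43043/728547528 ≈ -5.9081e-5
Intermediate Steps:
C = -1710/43043 (C = -1710*1/43043 = -1710/43043 ≈ -0.039728)
1/((-105 - 77)*93 + C) = 1/((-105 - 77)*93 - 1710/43043) = 1/(-182*93 - 1710/43043) = 1/(-16926 - 1710/43043) = 1/(-728547528/43043) = -43043/728547528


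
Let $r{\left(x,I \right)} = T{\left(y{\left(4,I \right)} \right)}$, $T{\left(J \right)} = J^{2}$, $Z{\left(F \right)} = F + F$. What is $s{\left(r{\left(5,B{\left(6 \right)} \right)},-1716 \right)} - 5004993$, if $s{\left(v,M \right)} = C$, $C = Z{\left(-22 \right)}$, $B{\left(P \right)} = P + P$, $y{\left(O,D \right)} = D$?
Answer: $-5005037$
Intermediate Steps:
$B{\left(P \right)} = 2 P$
$Z{\left(F \right)} = 2 F$
$r{\left(x,I \right)} = I^{2}$
$C = -44$ ($C = 2 \left(-22\right) = -44$)
$s{\left(v,M \right)} = -44$
$s{\left(r{\left(5,B{\left(6 \right)} \right)},-1716 \right)} - 5004993 = -44 - 5004993 = -5005037$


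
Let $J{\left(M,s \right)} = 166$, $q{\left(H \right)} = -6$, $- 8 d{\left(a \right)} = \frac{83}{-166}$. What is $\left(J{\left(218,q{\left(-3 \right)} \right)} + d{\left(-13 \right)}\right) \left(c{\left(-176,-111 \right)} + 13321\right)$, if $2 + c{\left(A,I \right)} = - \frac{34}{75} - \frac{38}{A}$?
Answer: $\frac{233560484281}{105600} \approx 2.2117 \cdot 10^{6}$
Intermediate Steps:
$d{\left(a \right)} = \frac{1}{16}$ ($d{\left(a \right)} = - \frac{83 \frac{1}{-166}}{8} = - \frac{83 \left(- \frac{1}{166}\right)}{8} = \left(- \frac{1}{8}\right) \left(- \frac{1}{2}\right) = \frac{1}{16}$)
$c{\left(A,I \right)} = - \frac{184}{75} - \frac{38}{A}$ ($c{\left(A,I \right)} = -2 - \left(\frac{34}{75} + \frac{38}{A}\right) = - \frac{184}{75} - \frac{38}{A}$)
$\left(J{\left(218,q{\left(-3 \right)} \right)} + d{\left(-13 \right)}\right) \left(c{\left(-176,-111 \right)} + 13321\right) = \left(166 + \frac{1}{16}\right) \left(\left(- \frac{184}{75} - \frac{38}{-176}\right) + 13321\right) = \frac{2657 \left(\left(- \frac{184}{75} - - \frac{19}{88}\right) + 13321\right)}{16} = \frac{2657 \left(\left(- \frac{184}{75} + \frac{19}{88}\right) + 13321\right)}{16} = \frac{2657 \left(- \frac{14767}{6600} + 13321\right)}{16} = \frac{2657}{16} \cdot \frac{87903833}{6600} = \frac{233560484281}{105600}$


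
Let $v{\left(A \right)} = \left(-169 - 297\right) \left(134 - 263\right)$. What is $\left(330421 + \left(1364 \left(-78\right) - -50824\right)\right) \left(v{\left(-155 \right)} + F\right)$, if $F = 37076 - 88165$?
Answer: $2480548325$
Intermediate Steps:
$v{\left(A \right)} = 60114$ ($v{\left(A \right)} = \left(-466\right) \left(-129\right) = 60114$)
$F = -51089$ ($F = 37076 - 88165 = -51089$)
$\left(330421 + \left(1364 \left(-78\right) - -50824\right)\right) \left(v{\left(-155 \right)} + F\right) = \left(330421 + \left(1364 \left(-78\right) - -50824\right)\right) \left(60114 - 51089\right) = \left(330421 + \left(-106392 + 50824\right)\right) 9025 = \left(330421 - 55568\right) 9025 = 274853 \cdot 9025 = 2480548325$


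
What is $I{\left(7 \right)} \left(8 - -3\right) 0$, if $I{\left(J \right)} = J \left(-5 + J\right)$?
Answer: $0$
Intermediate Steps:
$I{\left(7 \right)} \left(8 - -3\right) 0 = 7 \left(-5 + 7\right) \left(8 - -3\right) 0 = 7 \cdot 2 \left(8 + 3\right) 0 = 14 \cdot 11 \cdot 0 = 154 \cdot 0 = 0$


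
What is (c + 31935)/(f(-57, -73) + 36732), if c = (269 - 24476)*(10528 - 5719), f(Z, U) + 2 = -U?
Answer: -116379528/36803 ≈ -3162.2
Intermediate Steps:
f(Z, U) = -2 - U
c = -116411463 (c = -24207*4809 = -116411463)
(c + 31935)/(f(-57, -73) + 36732) = (-116411463 + 31935)/((-2 - 1*(-73)) + 36732) = -116379528/((-2 + 73) + 36732) = -116379528/(71 + 36732) = -116379528/36803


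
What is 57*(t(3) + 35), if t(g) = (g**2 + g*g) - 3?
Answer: 2850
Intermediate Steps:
t(g) = -3 + 2*g**2 (t(g) = (g**2 + g**2) - 3 = 2*g**2 - 3 = -3 + 2*g**2)
57*(t(3) + 35) = 57*((-3 + 2*3**2) + 35) = 57*((-3 + 2*9) + 35) = 57*((-3 + 18) + 35) = 57*(15 + 35) = 57*50 = 2850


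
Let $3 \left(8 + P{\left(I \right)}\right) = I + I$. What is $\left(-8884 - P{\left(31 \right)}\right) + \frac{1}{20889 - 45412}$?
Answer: $- \frac{654518873}{73569} \approx -8896.7$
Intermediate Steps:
$P{\left(I \right)} = -8 + \frac{2 I}{3}$ ($P{\left(I \right)} = -8 + \frac{I + I}{3} = -8 + \frac{2 I}{3}$)
$\left(-8884 - P{\left(31 \right)}\right) + \frac{1}{20889 - 45412} = \left(-8884 - \left(-8 + \frac{2}{3} \cdot 31\right)\right) + \frac{1}{20889 - 45412} = \left(-8884 - \left(-8 + \frac{62}{3}\right)\right) + \frac{1}{-24523} = \left(-8884 - \frac{38}{3}\right) - \frac{1}{24523} = - \frac{26690}{3} - \frac{1}{24523} = - \frac{654518873}{73569}$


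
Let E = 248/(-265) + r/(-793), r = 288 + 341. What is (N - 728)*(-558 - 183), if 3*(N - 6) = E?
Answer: 8655210961/16165 ≈ 5.3543e+5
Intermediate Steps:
r = 629
E = -363349/210145 (E = 248/(-265) + 629/(-793) = 248*(-1/265) + 629*(-1/793) = -248/265 - 629/793 = -363349/210145 ≈ -1.7290)
N = 3419261/630435 (N = 6 + (1/3)*(-363349/210145) = 6 - 363349/630435 = 3419261/630435 ≈ 5.4237)
(N - 728)*(-558 - 183) = (3419261/630435 - 728)*(-558 - 183) = -455537419/630435*(-741) = 8655210961/16165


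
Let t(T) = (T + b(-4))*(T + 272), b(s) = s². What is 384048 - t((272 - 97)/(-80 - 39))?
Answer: 109853919/289 ≈ 3.8012e+5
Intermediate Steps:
t(T) = (16 + T)*(272 + T) (t(T) = (T + (-4)²)*(T + 272) = (T + 16)*(272 + T) = (16 + T)*(272 + T))
384048 - t((272 - 97)/(-80 - 39)) = 384048 - (4352 + ((272 - 97)/(-80 - 39))² + 288*((272 - 97)/(-80 - 39))) = 384048 - (4352 + (175/(-119))² + 288*(175/(-119))) = 384048 - (4352 + (175*(-1/119))² + 288*(175*(-1/119))) = 384048 - (4352 + (-25/17)² + 288*(-25/17)) = 384048 - (4352 + 625/289 - 7200/17) = 384048 - 1*1135953/289 = 384048 - 1135953/289 = 109853919/289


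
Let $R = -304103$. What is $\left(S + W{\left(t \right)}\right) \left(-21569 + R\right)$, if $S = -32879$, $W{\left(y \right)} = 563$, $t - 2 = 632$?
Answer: $10524416352$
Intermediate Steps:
$t = 634$ ($t = 2 + 632 = 634$)
$\left(S + W{\left(t \right)}\right) \left(-21569 + R\right) = \left(-32879 + 563\right) \left(-21569 - 304103\right) = \left(-32316\right) \left(-325672\right) = 10524416352$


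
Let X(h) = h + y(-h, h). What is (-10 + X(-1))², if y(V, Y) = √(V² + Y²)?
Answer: (11 - √2)² ≈ 91.887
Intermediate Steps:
X(h) = h + √2*√(h²) (X(h) = h + √((-h)² + h²) = h + √(h² + h²) = h + √(2*h²) = h + √2*√(h²))
(-10 + X(-1))² = (-10 + (-1 + √2*√((-1)²)))² = (-10 + (-1 + √2*√1))² = (-10 + (-1 + √2*1))² = (-10 + (-1 + √2))² = (-11 + √2)²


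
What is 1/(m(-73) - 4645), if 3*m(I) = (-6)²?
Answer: -1/4633 ≈ -0.00021584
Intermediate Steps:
m(I) = 12 (m(I) = (⅓)*(-6)² = (⅓)*36 = 12)
1/(m(-73) - 4645) = 1/(12 - 4645) = 1/(-4633) = -1/4633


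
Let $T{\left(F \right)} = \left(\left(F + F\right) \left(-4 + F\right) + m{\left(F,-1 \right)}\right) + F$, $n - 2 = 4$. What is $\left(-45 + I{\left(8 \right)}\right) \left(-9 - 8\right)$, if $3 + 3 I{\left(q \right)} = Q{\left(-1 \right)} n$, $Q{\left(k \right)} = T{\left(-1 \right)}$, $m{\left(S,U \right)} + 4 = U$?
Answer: $646$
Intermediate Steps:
$n = 6$ ($n = 2 + 4 = 6$)
$m{\left(S,U \right)} = -4 + U$
$T{\left(F \right)} = -5 + F + 2 F \left(-4 + F\right)$ ($T{\left(F \right)} = \left(\left(F + F\right) \left(-4 + F\right) - 5\right) + F = \left(2 F \left(-4 + F\right) - 5\right) + F = \left(-5 + 2 F \left(-4 + F\right)\right) + F = -5 + F + 2 F \left(-4 + F\right)$)
$Q{\left(k \right)} = 4$ ($Q{\left(k \right)} = -5 - -7 + 2 \left(-1\right)^{2} = -5 + 7 + 2 \cdot 1 = -5 + 7 + 2 = 4$)
$I{\left(q \right)} = 7$ ($I{\left(q \right)} = -1 + \frac{4 \cdot 6}{3} = -1 + \frac{1}{3} \cdot 24 = -1 + 8 = 7$)
$\left(-45 + I{\left(8 \right)}\right) \left(-9 - 8\right) = \left(-45 + 7\right) \left(-9 - 8\right) = - 38 \left(-9 - 8\right) = \left(-38\right) \left(-17\right) = 646$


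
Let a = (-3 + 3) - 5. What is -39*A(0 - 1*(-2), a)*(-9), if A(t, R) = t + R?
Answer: -1053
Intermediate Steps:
a = -5 (a = 0 - 5 = -5)
A(t, R) = R + t
-39*A(0 - 1*(-2), a)*(-9) = -39*(-5 + (0 - 1*(-2)))*(-9) = -39*(-5 + (0 + 2))*(-9) = -39*(-5 + 2)*(-9) = -39*(-3)*(-9) = 117*(-9) = -1053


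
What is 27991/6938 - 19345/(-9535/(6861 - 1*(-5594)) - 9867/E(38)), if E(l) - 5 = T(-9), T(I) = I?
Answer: -649555545661/170474076722 ≈ -3.8103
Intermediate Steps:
E(l) = -4 (E(l) = 5 - 9 = -4)
27991/6938 - 19345/(-9535/(6861 - 1*(-5594)) - 9867/E(38)) = 27991/6938 - 19345/(-9535/(6861 - 1*(-5594)) - 9867/(-4)) = 27991*(1/6938) - 19345/(-9535/(6861 + 5594) - 9867*(-¼)) = 27991/6938 - 19345/(-9535/12455 + 9867/4) = 27991/6938 - 19345/(-9535*1/12455 + 9867/4) = 27991/6938 - 19345/(-1907/2491 + 9867/4) = 27991/6938 - 19345/24571069/9964 = 27991/6938 - 19345*9964/24571069 = 27991/6938 - 192753580/24571069 = -649555545661/170474076722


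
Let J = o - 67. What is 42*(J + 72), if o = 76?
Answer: 3402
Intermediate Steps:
J = 9 (J = 76 - 67 = 9)
42*(J + 72) = 42*(9 + 72) = 42*81 = 3402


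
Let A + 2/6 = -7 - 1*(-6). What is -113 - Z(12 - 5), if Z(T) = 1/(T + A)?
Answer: -1924/17 ≈ -113.18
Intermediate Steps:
A = -4/3 (A = -⅓ + (-7 - 1*(-6)) = -⅓ + (-7 + 6) = -⅓ - 1 = -4/3 ≈ -1.3333)
Z(T) = 1/(-4/3 + T) (Z(T) = 1/(T - 4/3) = 1/(-4/3 + T))
-113 - Z(12 - 5) = -113 - 3/(-4 + 3*(12 - 5)) = -113 - 3/(-4 + 3*7) = -113 - 3/(-4 + 21) = -113 - 3/17 = -1924/17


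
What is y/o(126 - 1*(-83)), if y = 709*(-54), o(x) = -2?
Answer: 19143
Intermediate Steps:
y = -38286
y/o(126 - 1*(-83)) = -38286/(-2) = -38286*(-½) = 19143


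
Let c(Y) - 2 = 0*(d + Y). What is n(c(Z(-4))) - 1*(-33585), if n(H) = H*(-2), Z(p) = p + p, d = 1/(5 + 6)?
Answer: 33581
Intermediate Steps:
d = 1/11 ≈ 0.090909
Z(p) = 2*p
c(Y) = 2 (c(Y) = 2 + 0*(1/11 + Y) = 2 + 0 = 2)
n(H) = -2*H
n(c(Z(-4))) - 1*(-33585) = -2*2 - 1*(-33585) = -4 + 33585 = 33581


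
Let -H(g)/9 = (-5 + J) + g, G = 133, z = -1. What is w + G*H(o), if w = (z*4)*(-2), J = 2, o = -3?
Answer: 7190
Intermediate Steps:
w = 8 (w = -1*4*(-2) = -4*(-2) = 8)
H(g) = 27 - 9*g (H(g) = -9*((-5 + 2) + g) = -9*(-3 + g) = 27 - 9*g)
w + G*H(o) = 8 + 133*(27 - 9*(-3)) = 8 + 133*(27 + 27) = 8 + 133*54 = 8 + 7182 = 7190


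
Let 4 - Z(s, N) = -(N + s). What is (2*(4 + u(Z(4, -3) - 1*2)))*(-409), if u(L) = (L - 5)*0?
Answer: -3272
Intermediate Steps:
Z(s, N) = 4 + N + s (Z(s, N) = 4 - (-1)*(N + s) = 4 - (-N - s) = 4 + (N + s) = 4 + N + s)
u(L) = 0 (u(L) = (-5 + L)*0 = 0)
(2*(4 + u(Z(4, -3) - 1*2)))*(-409) = (2*(4 + 0))*(-409) = (2*4)*(-409) = 8*(-409) = -3272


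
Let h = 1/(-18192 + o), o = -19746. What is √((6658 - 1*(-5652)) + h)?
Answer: √17717682561702/37938 ≈ 110.95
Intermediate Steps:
h = -1/37938 (h = 1/(-18192 - 19746) = 1/(-37938) = -1/37938 ≈ -2.6359e-5)
√((6658 - 1*(-5652)) + h) = √((6658 - 1*(-5652)) - 1/37938) = √((6658 + 5652) - 1/37938) = √(12310 - 1/37938) = √(467016779/37938) = √17717682561702/37938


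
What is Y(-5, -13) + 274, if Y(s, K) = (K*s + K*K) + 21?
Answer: 529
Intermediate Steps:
Y(s, K) = 21 + K² + K*s (Y(s, K) = (K*s + K²) + 21 = (K² + K*s) + 21 = 21 + K² + K*s)
Y(-5, -13) + 274 = (21 + (-13)² - 13*(-5)) + 274 = (21 + 169 + 65) + 274 = 255 + 274 = 529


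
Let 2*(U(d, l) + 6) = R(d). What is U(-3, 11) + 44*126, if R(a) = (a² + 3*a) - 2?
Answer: 5537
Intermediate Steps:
R(a) = -2 + a² + 3*a
U(d, l) = -7 + d²/2 + 3*d/2 (U(d, l) = -6 + (-2 + d² + 3*d)/2 = -6 + (-1 + d²/2 + 3*d/2) = -7 + d²/2 + 3*d/2)
U(-3, 11) + 44*126 = (-7 + (½)*(-3)² + (3/2)*(-3)) + 44*126 = (-7 + (½)*9 - 9/2) + 5544 = (-7 + 9/2 - 9/2) + 5544 = -7 + 5544 = 5537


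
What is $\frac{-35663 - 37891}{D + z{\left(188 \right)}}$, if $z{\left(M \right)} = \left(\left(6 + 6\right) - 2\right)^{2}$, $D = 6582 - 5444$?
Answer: $- \frac{36777}{619} \approx -59.414$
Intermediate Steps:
$D = 1138$ ($D = 6582 - 5444 = 1138$)
$z{\left(M \right)} = 100$ ($z{\left(M \right)} = \left(12 - 2\right)^{2} = 10^{2} = 100$)
$\frac{-35663 - 37891}{D + z{\left(188 \right)}} = \frac{-35663 - 37891}{1138 + 100} = - \frac{73554}{1238} = \left(-73554\right) \frac{1}{1238} = - \frac{36777}{619}$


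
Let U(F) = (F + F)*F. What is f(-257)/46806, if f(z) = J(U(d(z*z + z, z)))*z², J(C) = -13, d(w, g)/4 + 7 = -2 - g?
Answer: -858637/46806 ≈ -18.345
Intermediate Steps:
d(w, g) = -36 - 4*g (d(w, g) = -28 + 4*(-2 - g) = -28 + (-8 - 4*g) = -36 - 4*g)
U(F) = 2*F² (U(F) = (2*F)*F = 2*F²)
f(z) = -13*z²
f(-257)/46806 = -13*(-257)²/46806 = -13*66049*(1/46806) = -858637*1/46806 = -858637/46806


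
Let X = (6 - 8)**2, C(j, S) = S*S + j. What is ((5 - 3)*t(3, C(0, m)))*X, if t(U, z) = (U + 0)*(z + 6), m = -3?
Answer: 360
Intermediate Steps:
C(j, S) = j + S**2 (C(j, S) = S**2 + j = j + S**2)
t(U, z) = U*(6 + z)
X = 4 (X = (-2)**2 = 4)
((5 - 3)*t(3, C(0, m)))*X = ((5 - 3)*(3*(6 + (0 + (-3)**2))))*4 = (2*(3*(6 + (0 + 9))))*4 = (2*(3*(6 + 9)))*4 = (2*(3*15))*4 = (2*45)*4 = 90*4 = 360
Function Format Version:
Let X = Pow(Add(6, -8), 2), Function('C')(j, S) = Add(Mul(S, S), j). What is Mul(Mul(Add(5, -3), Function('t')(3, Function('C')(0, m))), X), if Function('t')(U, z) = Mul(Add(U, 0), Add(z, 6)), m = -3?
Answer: 360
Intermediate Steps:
Function('C')(j, S) = Add(j, Pow(S, 2)) (Function('C')(j, S) = Add(Pow(S, 2), j) = Add(j, Pow(S, 2)))
Function('t')(U, z) = Mul(U, Add(6, z))
X = 4 (X = Pow(-2, 2) = 4)
Mul(Mul(Add(5, -3), Function('t')(3, Function('C')(0, m))), X) = Mul(Mul(Add(5, -3), Mul(3, Add(6, Add(0, Pow(-3, 2))))), 4) = Mul(Mul(2, Mul(3, Add(6, Add(0, 9)))), 4) = Mul(Mul(2, Mul(3, Add(6, 9))), 4) = Mul(Mul(2, Mul(3, 15)), 4) = Mul(Mul(2, 45), 4) = Mul(90, 4) = 360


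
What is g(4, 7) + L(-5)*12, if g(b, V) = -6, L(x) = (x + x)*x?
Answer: 594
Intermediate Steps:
L(x) = 2*x² (L(x) = (2*x)*x = 2*x²)
g(4, 7) + L(-5)*12 = -6 + (2*(-5)²)*12 = -6 + (2*25)*12 = -6 + 50*12 = -6 + 600 = 594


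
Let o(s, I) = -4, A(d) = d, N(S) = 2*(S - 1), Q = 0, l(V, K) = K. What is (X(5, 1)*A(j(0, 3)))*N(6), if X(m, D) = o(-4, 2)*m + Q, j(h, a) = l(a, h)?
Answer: 0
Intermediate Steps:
j(h, a) = h
N(S) = -2 + 2*S (N(S) = 2*(-1 + S) = -2 + 2*S)
X(m, D) = -4*m (X(m, D) = -4*m + 0 = -4*m)
(X(5, 1)*A(j(0, 3)))*N(6) = (-4*5*0)*(-2 + 2*6) = (-20*0)*(-2 + 12) = 0*10 = 0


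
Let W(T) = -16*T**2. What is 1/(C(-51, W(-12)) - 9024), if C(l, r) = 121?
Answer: -1/8903 ≈ -0.00011232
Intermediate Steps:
1/(C(-51, W(-12)) - 9024) = 1/(121 - 9024) = 1/(-8903) = -1/8903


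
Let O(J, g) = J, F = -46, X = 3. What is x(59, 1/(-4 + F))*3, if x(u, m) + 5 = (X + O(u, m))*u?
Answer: 10959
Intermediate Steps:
x(u, m) = -5 + u*(3 + u) (x(u, m) = -5 + (3 + u)*u = -5 + u*(3 + u))
x(59, 1/(-4 + F))*3 = (-5 + 59² + 3*59)*3 = (-5 + 3481 + 177)*3 = 3653*3 = 10959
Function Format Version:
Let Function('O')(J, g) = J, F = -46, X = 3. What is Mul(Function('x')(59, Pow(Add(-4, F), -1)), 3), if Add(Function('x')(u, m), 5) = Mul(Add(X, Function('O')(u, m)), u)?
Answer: 10959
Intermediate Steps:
Function('x')(u, m) = Add(-5, Mul(u, Add(3, u))) (Function('x')(u, m) = Add(-5, Mul(Add(3, u), u)) = Add(-5, Mul(u, Add(3, u))))
Mul(Function('x')(59, Pow(Add(-4, F), -1)), 3) = Mul(Add(-5, Pow(59, 2), Mul(3, 59)), 3) = Mul(Add(-5, 3481, 177), 3) = Mul(3653, 3) = 10959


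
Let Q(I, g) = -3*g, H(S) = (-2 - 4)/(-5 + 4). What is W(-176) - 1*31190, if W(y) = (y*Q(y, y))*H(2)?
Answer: -588758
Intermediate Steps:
H(S) = 6 (H(S) = -6/(-1) = -6*(-1) = 6)
W(y) = -18*y**2 (W(y) = (y*(-3*y))*6 = -3*y**2*6 = -18*y**2)
W(-176) - 1*31190 = -18*(-176)**2 - 1*31190 = -18*30976 - 31190 = -557568 - 31190 = -588758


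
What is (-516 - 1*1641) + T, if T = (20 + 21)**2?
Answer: -476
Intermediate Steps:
T = 1681 (T = 41**2 = 1681)
(-516 - 1*1641) + T = (-516 - 1*1641) + 1681 = (-516 - 1641) + 1681 = -2157 + 1681 = -476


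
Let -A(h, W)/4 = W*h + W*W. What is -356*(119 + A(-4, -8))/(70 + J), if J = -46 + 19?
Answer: 94340/43 ≈ 2194.0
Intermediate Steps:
J = -27
A(h, W) = -4*W² - 4*W*h (A(h, W) = -4*(W*h + W*W) = -4*(W*h + W²) = -4*(W² + W*h) = -4*W² - 4*W*h)
-356*(119 + A(-4, -8))/(70 + J) = -356*(119 - 4*(-8)*(-8 - 4))/(70 - 27) = -356*(119 - 4*(-8)*(-12))/43 = -356*(119 - 384)/43 = -(-94340)/43 = -356*(-265/43) = 94340/43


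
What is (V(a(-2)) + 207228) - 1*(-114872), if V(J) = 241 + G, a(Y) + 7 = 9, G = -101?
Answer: 322240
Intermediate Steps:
a(Y) = 2 (a(Y) = -7 + 9 = 2)
V(J) = 140 (V(J) = 241 - 101 = 140)
(V(a(-2)) + 207228) - 1*(-114872) = (140 + 207228) - 1*(-114872) = 207368 + 114872 = 322240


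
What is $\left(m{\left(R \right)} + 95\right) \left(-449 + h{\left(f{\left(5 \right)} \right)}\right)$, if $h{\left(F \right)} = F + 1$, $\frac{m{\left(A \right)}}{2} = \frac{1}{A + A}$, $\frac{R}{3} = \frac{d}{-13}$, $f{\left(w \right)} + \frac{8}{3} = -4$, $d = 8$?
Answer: $- \frac{773047}{18} \approx -42947.0$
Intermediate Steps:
$f{\left(w \right)} = - \frac{20}{3}$ ($f{\left(w \right)} = - \frac{8}{3} - 4 = - \frac{20}{3}$)
$R = - \frac{24}{13}$ ($R = 3 \frac{8}{-13} = 3 \cdot 8 \left(- \frac{1}{13}\right) = 3 \left(- \frac{8}{13}\right) = - \frac{24}{13} \approx -1.8462$)
$m{\left(A \right)} = \frac{1}{A}$ ($m{\left(A \right)} = \frac{2}{A + A} = \frac{2}{2 A} = 2 \frac{1}{2 A} = \frac{1}{A}$)
$h{\left(F \right)} = 1 + F$
$\left(m{\left(R \right)} + 95\right) \left(-449 + h{\left(f{\left(5 \right)} \right)}\right) = \left(\frac{1}{- \frac{24}{13}} + 95\right) \left(-449 + \left(1 - \frac{20}{3}\right)\right) = \left(- \frac{13}{24} + 95\right) \left(-449 - \frac{17}{3}\right) = \frac{2267}{24} \left(- \frac{1364}{3}\right) = - \frac{773047}{18}$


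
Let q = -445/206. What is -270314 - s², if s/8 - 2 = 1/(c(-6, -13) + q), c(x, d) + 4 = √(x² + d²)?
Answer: -13597778703238330330/50254190382361 - 78432330889216*√205/50254190382361 ≈ -2.7060e+5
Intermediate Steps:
c(x, d) = -4 + √(d² + x²) (c(x, d) = -4 + √(x² + d²) = -4 + √(d² + x²))
q = -445/206 (q = -445*1/206 = -445/206 ≈ -2.1602)
s = 16 + 8/(-1269/206 + √205) (s = 16 + 8/((-4 + √((-13)² + (-6)²)) - 445/206) = 16 + 8/((-4 + √(169 + 36)) - 445/206) = 16 + 8/((-4 + √205) - 445/206) = 16 + 8/(-1269/206 + √205) ≈ 16.981)
-270314 - s² = -270314 - (115515616/7089019 + 339488*√205/7089019)²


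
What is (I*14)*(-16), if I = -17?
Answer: 3808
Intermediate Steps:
(I*14)*(-16) = -17*14*(-16) = -238*(-16) = 3808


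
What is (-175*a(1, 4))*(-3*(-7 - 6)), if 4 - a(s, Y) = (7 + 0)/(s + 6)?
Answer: -20475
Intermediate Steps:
a(s, Y) = 4 - 7/(6 + s) (a(s, Y) = 4 - (7 + 0)/(s + 6) = 4 - 7/(6 + s))
(-175*a(1, 4))*(-3*(-7 - 6)) = (-175*(17 + 4*1)/(6 + 1))*(-3*(-7 - 6)) = (-175*(17 + 4)/7)*(-3*(-13)) = -25*21*39 = -175*3*39 = -525*39 = -20475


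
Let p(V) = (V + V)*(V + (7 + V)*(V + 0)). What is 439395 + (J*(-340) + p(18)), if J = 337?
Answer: 341663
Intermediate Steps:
p(V) = 2*V*(V + V*(7 + V)) (p(V) = (2*V)*(V + (7 + V)*V) = (2*V)*(V + V*(7 + V)) = 2*V*(V + V*(7 + V)))
439395 + (J*(-340) + p(18)) = 439395 + (337*(-340) + 2*18**2*(8 + 18)) = 439395 + (-114580 + 2*324*26) = 439395 + (-114580 + 16848) = 439395 - 97732 = 341663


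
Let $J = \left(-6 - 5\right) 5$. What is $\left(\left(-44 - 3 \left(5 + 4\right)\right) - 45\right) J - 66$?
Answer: $6314$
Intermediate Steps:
$J = -55$ ($J = \left(-11\right) 5 = -55$)
$\left(\left(-44 - 3 \left(5 + 4\right)\right) - 45\right) J - 66 = \left(\left(-44 - 3 \left(5 + 4\right)\right) - 45\right) \left(-55\right) - 66 = \left(\left(-44 - 27\right) - 45\right) \left(-55\right) - 66 = \left(-71 - 45\right) \left(-55\right) - 66 = \left(-116\right) \left(-55\right) - 66 = 6380 - 66 = 6314$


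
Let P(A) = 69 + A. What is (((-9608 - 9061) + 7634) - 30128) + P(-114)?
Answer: -41208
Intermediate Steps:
(((-9608 - 9061) + 7634) - 30128) + P(-114) = (((-9608 - 9061) + 7634) - 30128) + (69 - 114) = ((-18669 + 7634) - 30128) - 45 = (-11035 - 30128) - 45 = -41163 - 45 = -41208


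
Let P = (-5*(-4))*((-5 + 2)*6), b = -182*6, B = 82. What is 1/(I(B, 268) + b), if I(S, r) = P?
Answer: -1/1452 ≈ -0.00068871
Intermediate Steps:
b = -1092 (b = -1*1092 = -1092)
P = -360 (P = 20*(-3*6) = 20*(-18) = -360)
I(S, r) = -360
1/(I(B, 268) + b) = 1/(-360 - 1092) = 1/(-1452) = -1/1452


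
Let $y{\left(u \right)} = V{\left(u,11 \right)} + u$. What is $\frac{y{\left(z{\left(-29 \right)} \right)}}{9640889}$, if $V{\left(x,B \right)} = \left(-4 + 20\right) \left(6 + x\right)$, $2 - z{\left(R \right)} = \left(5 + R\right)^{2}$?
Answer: $- \frac{9662}{9640889} \approx -0.0010022$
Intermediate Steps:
$z{\left(R \right)} = 2 - \left(5 + R\right)^{2}$
$V{\left(x,B \right)} = 96 + 16 x$ ($V{\left(x,B \right)} = 16 \left(6 + x\right) = 96 + 16 x$)
$y{\left(u \right)} = 96 + 17 u$ ($y{\left(u \right)} = \left(96 + 16 u\right) + u = 96 + 17 u$)
$\frac{y{\left(z{\left(-29 \right)} \right)}}{9640889} = \frac{96 + 17 \left(2 - \left(5 - 29\right)^{2}\right)}{9640889} = \left(96 + 17 \left(2 - \left(-24\right)^{2}\right)\right) \frac{1}{9640889} = \left(96 + 17 \left(2 - 576\right)\right) \frac{1}{9640889} = \left(96 + 17 \left(-574\right)\right) \frac{1}{9640889} = \left(96 - 9758\right) \frac{1}{9640889} = \left(-9662\right) \frac{1}{9640889} = - \frac{9662}{9640889}$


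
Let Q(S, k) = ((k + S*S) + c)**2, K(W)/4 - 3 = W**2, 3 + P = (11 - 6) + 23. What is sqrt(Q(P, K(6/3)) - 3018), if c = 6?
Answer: sqrt(431263) ≈ 656.71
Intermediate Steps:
P = 25 (P = -3 + ((11 - 6) + 23) = -3 + (5 + 23) = -3 + 28 = 25)
K(W) = 12 + 4*W**2
Q(S, k) = (6 + k + S**2)**2 (Q(S, k) = ((k + S*S) + 6)**2 = ((k + S**2) + 6)**2 = (6 + k + S**2)**2)
sqrt(Q(P, K(6/3)) - 3018) = sqrt((6 + (12 + 4*(6/3)**2) + 25**2)**2 - 3018) = sqrt((6 + (12 + 4*(6*(1/3))**2) + 625)**2 - 3018) = sqrt((6 + (12 + 4*2**2) + 625)**2 - 3018) = sqrt((6 + (12 + 4*4) + 625)**2 - 3018) = sqrt((6 + (12 + 16) + 625)**2 - 3018) = sqrt((6 + 28 + 625)**2 - 3018) = sqrt(659**2 - 3018) = sqrt(434281 - 3018) = sqrt(431263)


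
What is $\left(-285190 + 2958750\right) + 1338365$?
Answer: $4011925$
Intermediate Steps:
$\left(-285190 + 2958750\right) + 1338365 = 2673560 + 1338365 = 4011925$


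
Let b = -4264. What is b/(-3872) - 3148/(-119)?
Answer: 1587059/57596 ≈ 27.555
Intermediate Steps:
b/(-3872) - 3148/(-119) = -4264/(-3872) - 3148/(-119) = -4264*(-1/3872) - 3148*(-1/119) = 533/484 + 3148/119 = 1587059/57596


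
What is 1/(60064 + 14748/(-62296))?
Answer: 15574/935433049 ≈ 1.6649e-5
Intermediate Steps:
1/(60064 + 14748/(-62296)) = 1/(60064 + 14748*(-1/62296)) = 1/(60064 - 3687/15574) = 1/(935433049/15574) = 15574/935433049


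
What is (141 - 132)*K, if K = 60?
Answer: 540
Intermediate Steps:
(141 - 132)*K = (141 - 132)*60 = 9*60 = 540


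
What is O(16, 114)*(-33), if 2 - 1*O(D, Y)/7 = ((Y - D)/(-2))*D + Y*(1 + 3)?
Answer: -76230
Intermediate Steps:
O(D, Y) = 14 - 28*Y - 7*D*(D/2 - Y/2) (O(D, Y) = 14 - 7*(((Y - D)/(-2))*D + Y*(1 + 3)) = 14 - 7*(((Y - D)*(-1/2))*D + Y*4) = 14 - 7*((D/2 - Y/2)*D + 4*Y) = 14 - 7*(D*(D/2 - Y/2) + 4*Y) = 14 - 7*(4*Y + D*(D/2 - Y/2)) = 14 + (-28*Y - 7*D*(D/2 - Y/2)) = 14 - 28*Y - 7*D*(D/2 - Y/2))
O(16, 114)*(-33) = (14 - 28*114 - 7/2*16**2 + (7/2)*16*114)*(-33) = (14 - 3192 - 7/2*256 + 6384)*(-33) = (14 - 3192 - 896 + 6384)*(-33) = 2310*(-33) = -76230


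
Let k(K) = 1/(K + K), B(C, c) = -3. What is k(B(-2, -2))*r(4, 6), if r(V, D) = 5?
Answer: -⅚ ≈ -0.83333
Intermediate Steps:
k(K) = 1/(2*K)
k(B(-2, -2))*r(4, 6) = ((½)/(-3))*5 = ((½)*(-⅓))*5 = -⅙*5 = -⅚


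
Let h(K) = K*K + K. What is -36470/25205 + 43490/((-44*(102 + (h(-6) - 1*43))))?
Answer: -123898197/9870278 ≈ -12.553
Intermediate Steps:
h(K) = K + K**2 (h(K) = K**2 + K = K + K**2)
-36470/25205 + 43490/((-44*(102 + (h(-6) - 1*43)))) = -36470/25205 + 43490/((-44*(102 + (-6*(1 - 6) - 1*43)))) = -36470*1/25205 + 43490/((-44*(102 + (-6*(-5) - 43)))) = -7294/5041 + 43490/((-44*(102 + (30 - 43)))) = -7294/5041 + 43490/((-44*(102 - 13))) = -7294/5041 + 43490/((-44*89)) = -7294/5041 + 43490/(-3916) = -7294/5041 + 43490*(-1/3916) = -7294/5041 - 21745/1958 = -123898197/9870278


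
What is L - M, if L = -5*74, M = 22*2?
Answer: -414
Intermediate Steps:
M = 44
L = -370
L - M = -370 - 1*44 = -370 - 44 = -414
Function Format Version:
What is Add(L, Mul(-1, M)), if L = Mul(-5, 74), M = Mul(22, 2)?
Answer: -414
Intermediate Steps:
M = 44
L = -370
Add(L, Mul(-1, M)) = Add(-370, Mul(-1, 44)) = Add(-370, -44) = -414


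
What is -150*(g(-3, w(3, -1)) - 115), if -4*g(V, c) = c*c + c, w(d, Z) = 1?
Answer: 17325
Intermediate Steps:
g(V, c) = -c/4 - c²/4 (g(V, c) = -(c*c + c)/4 = -(c² + c)/4 = -(c + c²)/4 = -c/4 - c²/4)
-150*(g(-3, w(3, -1)) - 115) = -150*(-¼*1*(1 + 1) - 115) = -150*(-¼*1*2 - 115) = -150*(-½ - 115) = -150*(-231/2) = 17325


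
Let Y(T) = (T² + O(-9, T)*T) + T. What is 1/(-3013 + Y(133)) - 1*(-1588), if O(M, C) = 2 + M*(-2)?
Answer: 27740773/17469 ≈ 1588.0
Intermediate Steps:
O(M, C) = 2 - 2*M
Y(T) = T² + 21*T (Y(T) = (T² + (2 - 2*(-9))*T) + T = (T² + (2 + 18)*T) + T = (T² + 20*T) + T = T² + 21*T)
1/(-3013 + Y(133)) - 1*(-1588) = 1/(-3013 + 133*(21 + 133)) - 1*(-1588) = 1/(-3013 + 133*154) + 1588 = 1/(-3013 + 20482) + 1588 = 1/17469 + 1588 = 27740773/17469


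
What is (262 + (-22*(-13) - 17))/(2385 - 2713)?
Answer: -531/328 ≈ -1.6189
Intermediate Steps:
(262 + (-22*(-13) - 17))/(2385 - 2713) = (262 + (286 - 17))/(-328) = (262 + 269)*(-1/328) = 531*(-1/328) = -531/328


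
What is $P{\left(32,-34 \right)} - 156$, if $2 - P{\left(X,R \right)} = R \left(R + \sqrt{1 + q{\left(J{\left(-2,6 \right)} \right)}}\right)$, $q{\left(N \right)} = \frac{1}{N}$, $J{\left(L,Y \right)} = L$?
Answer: $-1310 + 17 \sqrt{2} \approx -1286.0$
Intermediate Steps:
$P{\left(X,R \right)} = 2 - R \left(R + \frac{\sqrt{2}}{2}\right)$ ($P{\left(X,R \right)} = 2 - R \left(R + \sqrt{1 + \frac{1}{-2}}\right) = 2 - R \left(R + \sqrt{1 - \frac{1}{2}}\right) = 2 - R \left(R + \sqrt{\frac{1}{2}}\right) = 2 - R \left(R + \frac{\sqrt{2}}{2}\right)$)
$P{\left(32,-34 \right)} - 156 = \left(2 - \left(-34\right)^{2} - - 17 \sqrt{2}\right) - 156 = \left(2 - 1156 + 17 \sqrt{2}\right) - 156 = \left(-1154 + 17 \sqrt{2}\right) - 156 = -1310 + 17 \sqrt{2}$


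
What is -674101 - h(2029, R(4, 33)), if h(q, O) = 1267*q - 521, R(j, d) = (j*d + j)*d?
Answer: -3244323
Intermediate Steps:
R(j, d) = d*(j + d*j) (R(j, d) = (d*j + j)*d = (j + d*j)*d = d*(j + d*j))
h(q, O) = -521 + 1267*q
-674101 - h(2029, R(4, 33)) = -674101 - (-521 + 1267*2029) = -674101 - (-521 + 2570743) = -674101 - 1*2570222 = -674101 - 2570222 = -3244323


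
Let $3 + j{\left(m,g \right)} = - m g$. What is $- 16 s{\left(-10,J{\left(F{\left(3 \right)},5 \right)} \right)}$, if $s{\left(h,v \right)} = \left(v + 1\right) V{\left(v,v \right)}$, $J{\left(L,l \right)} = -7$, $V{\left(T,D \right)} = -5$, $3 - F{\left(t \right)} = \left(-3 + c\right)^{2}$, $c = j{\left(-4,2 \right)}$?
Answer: $-480$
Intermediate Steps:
$j{\left(m,g \right)} = -3 - g m$ ($j{\left(m,g \right)} = -3 + - m g = -3 - g m$)
$c = 5$ ($c = -3 - 2 \left(-4\right) = -3 + 8 = 5$)
$F{\left(t \right)} = -1$ ($F{\left(t \right)} = 3 - \left(-3 + 5\right)^{2} = 3 - 2^{2} = 3 - 4 = -1$)
$s{\left(h,v \right)} = -5 - 5 v$ ($s{\left(h,v \right)} = \left(v + 1\right) \left(-5\right) = \left(1 + v\right) \left(-5\right) = -5 - 5 v$)
$- 16 s{\left(-10,J{\left(F{\left(3 \right)},5 \right)} \right)} = - 16 \left(-5 - -35\right) = - 16 \left(-5 + 35\right) = \left(-16\right) 30 = -480$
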